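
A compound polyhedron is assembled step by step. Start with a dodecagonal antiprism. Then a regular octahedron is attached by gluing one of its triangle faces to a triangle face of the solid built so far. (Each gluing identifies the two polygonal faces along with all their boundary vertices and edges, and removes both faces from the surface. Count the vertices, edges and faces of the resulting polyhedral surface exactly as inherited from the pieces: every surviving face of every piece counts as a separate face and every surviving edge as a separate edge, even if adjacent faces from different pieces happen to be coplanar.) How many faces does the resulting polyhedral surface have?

A dodecagonal antiprism: V=24, E=48, F=26.
Attach a regular octahedron (V=6, E=12, F=8) along a 3-gon: merge 3 vertices and 3 edges, delete both glued faces → V=27, E=57, F=32.
Check: V − E + F = 27 − 57 + 32 = 2.

32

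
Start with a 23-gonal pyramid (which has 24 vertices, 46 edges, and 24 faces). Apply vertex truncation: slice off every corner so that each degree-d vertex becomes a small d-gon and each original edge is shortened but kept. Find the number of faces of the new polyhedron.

Truncation replaces each original edge-end by a new vertex, so V′ = 2E = 92.
Each original edge survives, and each old vertex of degree d contributes d new edges; summing degrees gives Σd = 2E, so E′ = E + 2E = 3E = 138.
Each original face survives and each original vertex becomes one new face: F′ = F + V = 48.

48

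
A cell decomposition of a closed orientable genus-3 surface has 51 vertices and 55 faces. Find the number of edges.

110

For a closed orientable surface of genus 3, χ = 2 − 2·3 = -4.
E = V + F − (-4) = 51 + 55 − (-4) = 110.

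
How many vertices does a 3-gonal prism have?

6

A prism on an n-gon has two n-gon bases and n rectangular sides: V = 2·3 = 6, E = 3·3 = 9, F = 3 + 2 = 5.
Check: V − E + F = 6 − 9 + 5 = 2.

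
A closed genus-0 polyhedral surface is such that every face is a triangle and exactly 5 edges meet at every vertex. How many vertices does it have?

12

Each face has 3 edges and each edge borders two faces, so 2E = 3F.
Each vertex has degree 5, so 5V = 2E and hence V = 3F/5.
Euler: V − E + F = 2 ⇒ (3F/5) − (3F/2) + F = 2.
Multiply by 10: (6 − 15 + 10)F = 20, i.e. 1F = 20.
So F = 20, E = 3·20/2 = 30, V = 3·20/5 = 12.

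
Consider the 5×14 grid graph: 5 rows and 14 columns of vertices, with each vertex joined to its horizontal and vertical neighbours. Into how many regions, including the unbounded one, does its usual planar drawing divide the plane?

The grid has V = 5·14 = 70 vertices and E = 5·13 + 14·4 = 121 edges.
F = 2 − V + E = 2 − 70 + 121 = 53.

53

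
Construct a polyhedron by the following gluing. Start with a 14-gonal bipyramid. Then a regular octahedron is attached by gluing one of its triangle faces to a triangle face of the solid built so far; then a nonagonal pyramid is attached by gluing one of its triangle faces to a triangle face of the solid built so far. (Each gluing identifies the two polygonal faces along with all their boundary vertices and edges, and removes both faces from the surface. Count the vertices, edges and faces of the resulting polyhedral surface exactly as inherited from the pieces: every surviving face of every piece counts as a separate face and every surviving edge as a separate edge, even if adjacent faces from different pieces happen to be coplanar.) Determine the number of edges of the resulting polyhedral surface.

66

A 14-gonal bipyramid: V=16, E=42, F=28.
Attach a regular octahedron (V=6, E=12, F=8) along a 3-gon: merge 3 vertices and 3 edges, delete both glued faces → V=19, E=51, F=34.
Attach a nonagonal pyramid (V=10, E=18, F=10) along a 3-gon: merge 3 vertices and 3 edges, delete both glued faces → V=26, E=66, F=42.
Check: V − E + F = 26 − 66 + 42 = 2.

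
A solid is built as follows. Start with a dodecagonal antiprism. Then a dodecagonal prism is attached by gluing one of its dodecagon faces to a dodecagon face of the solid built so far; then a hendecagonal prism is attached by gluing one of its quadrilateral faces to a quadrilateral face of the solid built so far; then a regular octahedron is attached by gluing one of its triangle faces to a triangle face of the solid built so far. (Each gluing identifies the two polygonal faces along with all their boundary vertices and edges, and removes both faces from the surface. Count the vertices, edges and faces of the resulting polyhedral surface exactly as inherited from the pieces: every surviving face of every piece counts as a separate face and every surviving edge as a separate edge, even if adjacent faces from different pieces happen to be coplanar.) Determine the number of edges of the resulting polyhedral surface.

A dodecagonal antiprism: V=24, E=48, F=26.
Attach a dodecagonal prism (V=24, E=36, F=14) along a 12-gon: merge 12 vertices and 12 edges, delete both glued faces → V=36, E=72, F=38.
Attach a hendecagonal prism (V=22, E=33, F=13) along a 4-gon: merge 4 vertices and 4 edges, delete both glued faces → V=54, E=101, F=49.
Attach a regular octahedron (V=6, E=12, F=8) along a 3-gon: merge 3 vertices and 3 edges, delete both glued faces → V=57, E=110, F=55.
Check: V − E + F = 57 − 110 + 55 = 2.

110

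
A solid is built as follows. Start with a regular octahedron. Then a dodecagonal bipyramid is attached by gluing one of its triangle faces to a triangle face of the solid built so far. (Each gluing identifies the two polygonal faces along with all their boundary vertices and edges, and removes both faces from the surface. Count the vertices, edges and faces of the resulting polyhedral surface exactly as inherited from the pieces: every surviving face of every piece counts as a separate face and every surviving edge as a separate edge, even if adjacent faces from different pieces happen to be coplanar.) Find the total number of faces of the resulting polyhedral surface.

30

A regular octahedron: V=6, E=12, F=8.
Attach a dodecagonal bipyramid (V=14, E=36, F=24) along a 3-gon: merge 3 vertices and 3 edges, delete both glued faces → V=17, E=45, F=30.
Check: V − E + F = 17 − 45 + 30 = 2.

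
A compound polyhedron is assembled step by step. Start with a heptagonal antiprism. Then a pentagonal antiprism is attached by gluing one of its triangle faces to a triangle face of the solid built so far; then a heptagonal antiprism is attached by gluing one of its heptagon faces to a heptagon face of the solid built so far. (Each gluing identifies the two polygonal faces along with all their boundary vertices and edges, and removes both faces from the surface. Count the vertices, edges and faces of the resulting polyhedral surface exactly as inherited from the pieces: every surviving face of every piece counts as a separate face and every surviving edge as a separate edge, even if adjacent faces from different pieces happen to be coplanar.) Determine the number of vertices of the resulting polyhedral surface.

28

A heptagonal antiprism: V=14, E=28, F=16.
Attach a pentagonal antiprism (V=10, E=20, F=12) along a 3-gon: merge 3 vertices and 3 edges, delete both glued faces → V=21, E=45, F=26.
Attach a heptagonal antiprism (V=14, E=28, F=16) along a 7-gon: merge 7 vertices and 7 edges, delete both glued faces → V=28, E=66, F=40.
Check: V − E + F = 28 − 66 + 40 = 2.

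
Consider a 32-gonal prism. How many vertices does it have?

64

A prism on an n-gon has two n-gon bases and n rectangular sides: V = 2·32 = 64, E = 3·32 = 96, F = 32 + 2 = 34.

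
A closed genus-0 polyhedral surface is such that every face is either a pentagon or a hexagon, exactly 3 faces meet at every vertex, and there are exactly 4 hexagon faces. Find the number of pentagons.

12

Let x be the number of pentagons; then F = 4 + x.
Edge–face incidences: 2E = 6·4 + 5·x = 24 + 5x.
Every vertex has degree 3, so 3V = 2E.
Euler: V − E + F = 2 ⇒ (2E)/3 − E + (4 + x) = 2.
Multiply by 6: 2·(2E) − 3·(2E) + 6·(4 + x) = 12, i.e. 24 + 6x − (24 + 5x) = 12.
Collecting terms: x = 12.
Then 2E = 24 + 5·12 = 84, so E = 42, V = 2E/3 = 28, F = 4 + 12 = 16.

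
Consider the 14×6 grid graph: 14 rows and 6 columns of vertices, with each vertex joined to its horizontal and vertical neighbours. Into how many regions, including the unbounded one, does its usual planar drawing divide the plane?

The grid has V = 14·6 = 84 vertices and E = 14·5 + 6·13 = 148 edges.
F = 2 − V + E = 2 − 84 + 148 = 66.

66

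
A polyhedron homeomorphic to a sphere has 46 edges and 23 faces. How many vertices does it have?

Here V − E + F = 2.
V = 2 + E − F = 2 + 46 − 23 = 25.

25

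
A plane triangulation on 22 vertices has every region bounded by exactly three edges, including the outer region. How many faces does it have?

40

In a plane triangulation 3F = 2E and V − E + F = 2, so F = 2V − 4 = 2·22 − 4 = 40.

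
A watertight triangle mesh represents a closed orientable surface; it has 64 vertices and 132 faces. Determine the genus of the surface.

2

Every face is a triangle, so 2E = 3·132 = 396, giving E = 198.
χ = V − E + F = 64 − 198 + 132 = -2.
For a closed orientable surface χ = 2 − 2g, so g = (2 − (-2))/2 = 2.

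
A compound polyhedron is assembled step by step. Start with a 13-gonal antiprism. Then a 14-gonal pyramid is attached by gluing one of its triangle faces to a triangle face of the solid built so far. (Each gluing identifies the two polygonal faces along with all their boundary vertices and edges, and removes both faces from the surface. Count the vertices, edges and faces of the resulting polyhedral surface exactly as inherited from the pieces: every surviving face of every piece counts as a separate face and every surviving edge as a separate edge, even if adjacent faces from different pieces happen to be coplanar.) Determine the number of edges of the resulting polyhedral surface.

77

A 13-gonal antiprism: V=26, E=52, F=28.
Attach a 14-gonal pyramid (V=15, E=28, F=15) along a 3-gon: merge 3 vertices and 3 edges, delete both glued faces → V=38, E=77, F=41.
Check: V − E + F = 38 − 77 + 41 = 2.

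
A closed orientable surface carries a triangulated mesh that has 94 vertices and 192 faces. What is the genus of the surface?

2

Every face is a triangle, so 2E = 3·192 = 576, giving E = 288.
χ = V − E + F = 94 − 288 + 192 = -2.
For a closed orientable surface χ = 2 − 2g, so g = (2 − (-2))/2 = 2.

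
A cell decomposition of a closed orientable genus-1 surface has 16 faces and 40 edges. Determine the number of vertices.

24

For a closed orientable surface of genus 1, χ = 2 − 2·1 = 0.
V = 0 + E − F = 0 + 40 − 16 = 24.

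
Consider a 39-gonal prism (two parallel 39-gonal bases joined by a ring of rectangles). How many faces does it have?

41

A prism on an n-gon has two n-gon bases and n rectangular sides: V = 2·39 = 78, E = 3·39 = 117, F = 39 + 2 = 41.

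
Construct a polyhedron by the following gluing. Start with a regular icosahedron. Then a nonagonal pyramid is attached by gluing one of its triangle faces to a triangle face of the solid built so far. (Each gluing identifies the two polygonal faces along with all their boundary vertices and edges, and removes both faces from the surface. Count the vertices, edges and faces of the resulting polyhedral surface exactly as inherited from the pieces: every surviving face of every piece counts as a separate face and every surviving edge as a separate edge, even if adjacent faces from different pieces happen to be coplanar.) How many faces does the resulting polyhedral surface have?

28

A regular icosahedron: V=12, E=30, F=20.
Attach a nonagonal pyramid (V=10, E=18, F=10) along a 3-gon: merge 3 vertices and 3 edges, delete both glued faces → V=19, E=45, F=28.
Check: V − E + F = 19 − 45 + 28 = 2.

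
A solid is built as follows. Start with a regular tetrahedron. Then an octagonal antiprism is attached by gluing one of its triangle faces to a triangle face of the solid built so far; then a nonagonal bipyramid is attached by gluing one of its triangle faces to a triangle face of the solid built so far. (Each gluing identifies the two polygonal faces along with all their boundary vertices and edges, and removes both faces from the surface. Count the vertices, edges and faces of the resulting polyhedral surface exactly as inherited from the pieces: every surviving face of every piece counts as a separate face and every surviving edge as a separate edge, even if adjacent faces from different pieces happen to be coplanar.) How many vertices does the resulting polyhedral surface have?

A regular tetrahedron: V=4, E=6, F=4.
Attach an octagonal antiprism (V=16, E=32, F=18) along a 3-gon: merge 3 vertices and 3 edges, delete both glued faces → V=17, E=35, F=20.
Attach a nonagonal bipyramid (V=11, E=27, F=18) along a 3-gon: merge 3 vertices and 3 edges, delete both glued faces → V=25, E=59, F=36.
Check: V − E + F = 25 − 59 + 36 = 2.

25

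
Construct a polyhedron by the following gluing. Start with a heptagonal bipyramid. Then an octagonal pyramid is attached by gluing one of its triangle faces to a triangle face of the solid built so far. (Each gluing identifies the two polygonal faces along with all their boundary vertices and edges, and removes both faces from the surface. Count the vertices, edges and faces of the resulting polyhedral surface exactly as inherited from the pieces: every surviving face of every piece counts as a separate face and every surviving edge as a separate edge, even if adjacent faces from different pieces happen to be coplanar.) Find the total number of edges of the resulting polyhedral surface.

34

A heptagonal bipyramid: V=9, E=21, F=14.
Attach an octagonal pyramid (V=9, E=16, F=9) along a 3-gon: merge 3 vertices and 3 edges, delete both glued faces → V=15, E=34, F=21.
Check: V − E + F = 15 − 34 + 21 = 2.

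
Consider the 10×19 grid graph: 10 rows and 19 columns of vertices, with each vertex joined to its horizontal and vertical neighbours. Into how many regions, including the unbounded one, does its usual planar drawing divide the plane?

163

The grid has V = 10·19 = 190 vertices and E = 10·18 + 19·9 = 351 edges.
F = 2 − V + E = 2 − 190 + 351 = 163.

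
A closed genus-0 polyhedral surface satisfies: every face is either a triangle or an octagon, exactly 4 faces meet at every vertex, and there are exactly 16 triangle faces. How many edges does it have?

32

Let x be the number of octagons; then F = 16 + x.
Edge–face incidences: 2E = 3·16 + 8·x = 48 + 8x.
Every vertex has degree 4, so 4V = 2E.
Euler: V − E + F = 2 ⇒ (2E)/4 − E + (16 + x) = 2.
Multiply by 8: 2·(2E) − 4·(2E) + 8·(16 + x) = 16, i.e. 128 + 8x − 2·(48 + 8x) = 16.
Collecting terms: −8x + 32 = 16, so −8x = −16, so x = 2.
Then 2E = 48 + 8·2 = 64, so E = 32, V = 2E/4 = 16, F = 16 + 2 = 18.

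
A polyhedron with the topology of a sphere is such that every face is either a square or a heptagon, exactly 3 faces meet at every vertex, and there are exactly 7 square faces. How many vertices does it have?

14

Let x be the number of heptagons; then F = 7 + x.
Edge–face incidences: 2E = 4·7 + 7·x = 28 + 7x.
Every vertex has degree 3, so 3V = 2E.
Euler: V − E + F = 2 ⇒ (2E)/3 − E + (7 + x) = 2.
Multiply by 6: 2·(2E) − 3·(2E) + 6·(7 + x) = 12, i.e. 42 + 6x − (28 + 7x) = 12.
Collecting terms: −x + 14 = 12, so −x = −2, so x = 2.
Then 2E = 28 + 7·2 = 42, so E = 21, V = 2E/3 = 14, F = 7 + 2 = 9.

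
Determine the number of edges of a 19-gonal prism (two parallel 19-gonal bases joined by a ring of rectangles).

57

A prism on an n-gon has two n-gon bases and n rectangular sides: V = 2·19 = 38, E = 3·19 = 57, F = 19 + 2 = 21.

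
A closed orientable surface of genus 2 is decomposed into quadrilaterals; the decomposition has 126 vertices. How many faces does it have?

128

χ = 2 − 2·2 = -2, and every face is a square so 4F = 2E.
V − E + F = -2 with E = 4F/2 gives 126 − (4/2 − 1)·F = -2, so F = 128 and E = 256.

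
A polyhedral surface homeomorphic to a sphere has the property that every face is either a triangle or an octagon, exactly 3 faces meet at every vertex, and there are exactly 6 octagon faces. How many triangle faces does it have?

Let x be the number of triangles; then F = 6 + x.
Edge–face incidences: 2E = 8·6 + 3·x = 48 + 3x.
Every vertex has degree 3, so 3V = 2E.
Euler: V − E + F = 2 ⇒ (2E)/3 − E + (6 + x) = 2.
Multiply by 6: 2·(2E) − 3·(2E) + 6·(6 + x) = 12, i.e. 36 + 6x − (48 + 3x) = 12.
Collecting terms: 3x − 12 = 12, so 3x = 24, so x = 8.
Then 2E = 48 + 3·8 = 72, so E = 36, V = 2E/3 = 24, F = 6 + 8 = 14.

8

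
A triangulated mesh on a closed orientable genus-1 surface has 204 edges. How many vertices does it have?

χ = 2 − 2·1 = 0, and every face is a triangle so 3F = 2E.
F = 2E/3 = 136. Then V = 0 + E − F = 0 + 204 − 136 = 68.

68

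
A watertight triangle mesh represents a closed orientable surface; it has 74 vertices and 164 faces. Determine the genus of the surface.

5

Every face is a triangle, so 2E = 3·164 = 492, giving E = 246.
χ = V − E + F = 74 − 246 + 164 = -8.
For a closed orientable surface χ = 2 − 2g, so g = (2 − (-8))/2 = 5.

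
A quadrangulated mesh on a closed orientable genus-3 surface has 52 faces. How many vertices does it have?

48

χ = 2 − 2·3 = -4, and every face is a square so 4F = 2E.
E = 4·52/2 = 104. Then V = -4 + E − F = -4 + 104 − 52 = 48.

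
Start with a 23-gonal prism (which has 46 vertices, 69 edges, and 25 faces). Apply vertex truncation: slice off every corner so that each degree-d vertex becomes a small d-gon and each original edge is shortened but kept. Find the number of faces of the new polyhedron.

71

Truncation replaces each original edge-end by a new vertex, so V′ = 2E = 138.
Each original edge survives, and each old vertex of degree d contributes d new edges; summing degrees gives Σd = 2E, so E′ = E + 2E = 3E = 207.
Each original face survives and each original vertex becomes one new face: F′ = F + V = 71.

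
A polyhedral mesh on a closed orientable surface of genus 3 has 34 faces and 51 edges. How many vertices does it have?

For a closed orientable surface of genus 3, χ = 2 − 2·3 = -4.
V = -4 + E − F = -4 + 51 − 34 = 13.

13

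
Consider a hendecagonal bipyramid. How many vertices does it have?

13

A bipyramid over an n-gon has 2n triangular faces and n + 2 vertices: V = 11 + 2 = 13, E = 3·11 = 33, F = 2·11 = 22.
Check: V − E + F = 13 − 33 + 22 = 2.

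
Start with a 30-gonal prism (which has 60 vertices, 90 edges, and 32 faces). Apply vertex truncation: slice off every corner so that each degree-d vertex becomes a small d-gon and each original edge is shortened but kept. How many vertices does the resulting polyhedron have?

180

Truncation replaces each original edge-end by a new vertex, so V′ = 2E = 180.
Each original edge survives, and each old vertex of degree d contributes d new edges; summing degrees gives Σd = 2E, so E′ = E + 2E = 3E = 270.
Each original face survives and each original vertex becomes one new face: F′ = F + V = 92.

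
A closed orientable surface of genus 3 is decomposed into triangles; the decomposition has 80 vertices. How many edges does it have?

χ = 2 − 2·3 = -4, and every face is a triangle so 3F = 2E.
V − E + F = -4 with E = 3F/2 gives 80 − (3/2 − 1)·F = -4, so F = 168 and E = 252.

252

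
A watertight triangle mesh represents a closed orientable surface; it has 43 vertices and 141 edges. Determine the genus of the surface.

Every face is a triangle and each edge borders two faces, so 3F = 2·141, giving F = 94.
χ = V − E + F = 43 − 141 + 94 = -4.
For a closed orientable surface χ = 2 − 2g, so g = (2 − (-4))/2 = 3.

3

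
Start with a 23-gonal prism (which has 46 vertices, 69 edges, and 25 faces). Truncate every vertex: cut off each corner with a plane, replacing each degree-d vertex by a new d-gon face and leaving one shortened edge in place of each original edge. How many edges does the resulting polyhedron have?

207

Truncation replaces each original edge-end by a new vertex, so V′ = 2E = 138.
Each original edge survives, and each old vertex of degree d contributes d new edges; summing degrees gives Σd = 2E, so E′ = E + 2E = 3E = 207.
Each original face survives and each original vertex becomes one new face: F′ = F + V = 71.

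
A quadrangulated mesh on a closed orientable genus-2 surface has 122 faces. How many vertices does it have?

χ = 2 − 2·2 = -2, and every face is a square so 4F = 2E.
E = 4·122/2 = 244. Then V = -2 + E − F = -2 + 244 − 122 = 120.

120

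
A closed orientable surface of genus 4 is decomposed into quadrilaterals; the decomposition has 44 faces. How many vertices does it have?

38

χ = 2 − 2·4 = -6, and every face is a square so 4F = 2E.
E = 4·44/2 = 88. Then V = -6 + E − F = -6 + 88 − 44 = 38.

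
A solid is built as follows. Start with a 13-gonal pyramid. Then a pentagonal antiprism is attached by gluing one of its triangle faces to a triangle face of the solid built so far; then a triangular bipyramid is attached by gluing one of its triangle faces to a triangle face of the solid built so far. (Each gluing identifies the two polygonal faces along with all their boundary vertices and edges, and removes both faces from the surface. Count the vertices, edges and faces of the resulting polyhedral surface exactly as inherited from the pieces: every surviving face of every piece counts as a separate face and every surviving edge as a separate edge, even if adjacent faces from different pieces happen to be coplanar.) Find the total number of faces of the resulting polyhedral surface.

A 13-gonal pyramid: V=14, E=26, F=14.
Attach a pentagonal antiprism (V=10, E=20, F=12) along a 3-gon: merge 3 vertices and 3 edges, delete both glued faces → V=21, E=43, F=24.
Attach a triangular bipyramid (V=5, E=9, F=6) along a 3-gon: merge 3 vertices and 3 edges, delete both glued faces → V=23, E=49, F=28.
Check: V − E + F = 23 − 49 + 28 = 2.

28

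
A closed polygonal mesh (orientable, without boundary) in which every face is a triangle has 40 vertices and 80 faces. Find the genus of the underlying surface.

Every face is a triangle, so 2E = 3·80 = 240, giving E = 120.
χ = V − E + F = 40 − 120 + 80 = 0.
For a closed orientable surface χ = 2 − 2g, so g = (2 − (0))/2 = 1.

1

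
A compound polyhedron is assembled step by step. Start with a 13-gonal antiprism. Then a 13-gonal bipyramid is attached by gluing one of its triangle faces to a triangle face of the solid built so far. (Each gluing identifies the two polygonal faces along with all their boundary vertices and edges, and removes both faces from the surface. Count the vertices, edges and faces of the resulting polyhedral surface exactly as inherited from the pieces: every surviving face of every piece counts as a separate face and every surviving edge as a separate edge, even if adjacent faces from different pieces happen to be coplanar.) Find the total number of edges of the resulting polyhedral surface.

A 13-gonal antiprism: V=26, E=52, F=28.
Attach a 13-gonal bipyramid (V=15, E=39, F=26) along a 3-gon: merge 3 vertices and 3 edges, delete both glued faces → V=38, E=88, F=52.
Check: V − E + F = 38 − 88 + 52 = 2.

88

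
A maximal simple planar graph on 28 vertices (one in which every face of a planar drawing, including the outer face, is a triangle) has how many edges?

78

In a plane triangulation 3F = 2E and V − E + F = 2, so E = 3V − 6 = 3·28 − 6 = 78.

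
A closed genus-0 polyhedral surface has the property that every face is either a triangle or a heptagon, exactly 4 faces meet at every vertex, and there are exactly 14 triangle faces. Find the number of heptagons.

Let x be the number of heptagons; then F = 14 + x.
Edge–face incidences: 2E = 3·14 + 7·x = 42 + 7x.
Every vertex has degree 4, so 4V = 2E.
Euler: V − E + F = 2 ⇒ (2E)/4 − E + (14 + x) = 2.
Multiply by 8: 2·(2E) − 4·(2E) + 8·(14 + x) = 16, i.e. 112 + 8x − 2·(42 + 7x) = 16.
Collecting terms: −6x + 28 = 16, so −6x = −12, so x = 2.
Then 2E = 42 + 7·2 = 56, so E = 28, V = 2E/4 = 14, F = 14 + 2 = 16.

2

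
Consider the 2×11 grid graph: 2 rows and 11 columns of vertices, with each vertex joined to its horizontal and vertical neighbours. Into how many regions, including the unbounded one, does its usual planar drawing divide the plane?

11

The grid has V = 2·11 = 22 vertices and E = 2·10 + 11·1 = 31 edges.
F = 2 − V + E = 2 − 22 + 31 = 11.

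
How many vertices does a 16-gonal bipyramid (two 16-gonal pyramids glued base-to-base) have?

18

A bipyramid over an n-gon has 2n triangular faces and n + 2 vertices: V = 16 + 2 = 18, E = 3·16 = 48, F = 2·16 = 32.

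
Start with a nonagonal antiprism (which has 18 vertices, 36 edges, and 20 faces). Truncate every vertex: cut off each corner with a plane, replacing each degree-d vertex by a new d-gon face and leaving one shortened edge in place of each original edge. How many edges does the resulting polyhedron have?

108

Truncation replaces each original edge-end by a new vertex, so V′ = 2E = 72.
Each original edge survives, and each old vertex of degree d contributes d new edges; summing degrees gives Σd = 2E, so E′ = E + 2E = 3E = 108.
Each original face survives and each original vertex becomes one new face: F′ = F + V = 38.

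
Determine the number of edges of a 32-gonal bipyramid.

96

A bipyramid over an n-gon has 2n triangular faces and n + 2 vertices: V = 32 + 2 = 34, E = 3·32 = 96, F = 2·32 = 64.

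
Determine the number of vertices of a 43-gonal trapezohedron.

The n-trapezohedron (dual of the n-antiprism) has V = 2·43 + 2 = 88, E = 4·43 = 172, F = 2·43 = 86.

88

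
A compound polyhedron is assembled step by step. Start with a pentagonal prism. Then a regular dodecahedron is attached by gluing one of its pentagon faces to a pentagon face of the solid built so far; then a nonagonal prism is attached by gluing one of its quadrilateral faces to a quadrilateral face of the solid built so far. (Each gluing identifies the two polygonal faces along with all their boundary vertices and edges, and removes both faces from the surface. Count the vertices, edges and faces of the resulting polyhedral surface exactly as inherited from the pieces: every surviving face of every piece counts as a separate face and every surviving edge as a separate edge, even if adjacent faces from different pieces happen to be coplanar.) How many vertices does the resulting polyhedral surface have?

39

A pentagonal prism: V=10, E=15, F=7.
Attach a regular dodecahedron (V=20, E=30, F=12) along a 5-gon: merge 5 vertices and 5 edges, delete both glued faces → V=25, E=40, F=17.
Attach a nonagonal prism (V=18, E=27, F=11) along a 4-gon: merge 4 vertices and 4 edges, delete both glued faces → V=39, E=63, F=26.
Check: V − E + F = 39 − 63 + 26 = 2.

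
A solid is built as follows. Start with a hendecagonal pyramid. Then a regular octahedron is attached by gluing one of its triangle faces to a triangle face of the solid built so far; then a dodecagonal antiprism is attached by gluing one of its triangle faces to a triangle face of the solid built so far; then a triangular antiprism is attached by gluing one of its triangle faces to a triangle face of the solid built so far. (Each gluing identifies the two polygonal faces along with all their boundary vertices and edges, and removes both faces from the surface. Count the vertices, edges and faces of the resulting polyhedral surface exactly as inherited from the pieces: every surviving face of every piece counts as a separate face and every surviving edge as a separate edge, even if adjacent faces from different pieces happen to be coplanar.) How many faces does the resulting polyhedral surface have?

A hendecagonal pyramid: V=12, E=22, F=12.
Attach a regular octahedron (V=6, E=12, F=8) along a 3-gon: merge 3 vertices and 3 edges, delete both glued faces → V=15, E=31, F=18.
Attach a dodecagonal antiprism (V=24, E=48, F=26) along a 3-gon: merge 3 vertices and 3 edges, delete both glued faces → V=36, E=76, F=42.
Attach a triangular antiprism (V=6, E=12, F=8) along a 3-gon: merge 3 vertices and 3 edges, delete both glued faces → V=39, E=85, F=48.
Check: V − E + F = 39 − 85 + 48 = 2.

48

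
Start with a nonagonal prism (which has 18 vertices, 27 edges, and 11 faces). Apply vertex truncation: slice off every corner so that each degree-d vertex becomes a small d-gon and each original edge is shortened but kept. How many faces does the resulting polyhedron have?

Truncation replaces each original edge-end by a new vertex, so V′ = 2E = 54.
Each original edge survives, and each old vertex of degree d contributes d new edges; summing degrees gives Σd = 2E, so E′ = E + 2E = 3E = 81.
Each original face survives and each original vertex becomes one new face: F′ = F + V = 29.

29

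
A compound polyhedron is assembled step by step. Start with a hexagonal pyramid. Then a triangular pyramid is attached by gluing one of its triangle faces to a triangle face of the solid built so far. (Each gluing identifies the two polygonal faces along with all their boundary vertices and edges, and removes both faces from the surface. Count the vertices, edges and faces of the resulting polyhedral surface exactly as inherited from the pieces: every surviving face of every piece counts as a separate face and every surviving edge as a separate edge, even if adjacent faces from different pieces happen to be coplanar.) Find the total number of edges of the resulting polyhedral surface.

15

A hexagonal pyramid: V=7, E=12, F=7.
Attach a triangular pyramid (V=4, E=6, F=4) along a 3-gon: merge 3 vertices and 3 edges, delete both glued faces → V=8, E=15, F=9.
Check: V − E + F = 8 − 15 + 9 = 2.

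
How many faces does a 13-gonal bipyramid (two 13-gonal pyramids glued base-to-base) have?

A bipyramid over an n-gon has 2n triangular faces and n + 2 vertices: V = 13 + 2 = 15, E = 3·13 = 39, F = 2·13 = 26.

26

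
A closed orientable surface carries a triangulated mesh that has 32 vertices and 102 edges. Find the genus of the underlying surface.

Every face is a triangle and each edge borders two faces, so 3F = 2·102, giving F = 68.
χ = V − E + F = 32 − 102 + 68 = -2.
For a closed orientable surface χ = 2 − 2g, so g = (2 − (-2))/2 = 2.

2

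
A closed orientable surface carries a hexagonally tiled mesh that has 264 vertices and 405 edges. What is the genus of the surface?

Every face is a hexagon and each edge borders two faces, so 6F = 2·405, giving F = 135.
χ = V − E + F = 264 − 405 + 135 = -6.
For a closed orientable surface χ = 2 − 2g, so g = (2 − (-6))/2 = 4.

4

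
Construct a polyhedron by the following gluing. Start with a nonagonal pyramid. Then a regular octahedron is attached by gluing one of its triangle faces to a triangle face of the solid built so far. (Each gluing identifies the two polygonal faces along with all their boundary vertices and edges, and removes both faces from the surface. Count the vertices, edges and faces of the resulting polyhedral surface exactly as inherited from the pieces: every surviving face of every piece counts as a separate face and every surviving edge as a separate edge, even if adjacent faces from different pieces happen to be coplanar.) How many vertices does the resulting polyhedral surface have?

A nonagonal pyramid: V=10, E=18, F=10.
Attach a regular octahedron (V=6, E=12, F=8) along a 3-gon: merge 3 vertices and 3 edges, delete both glued faces → V=13, E=27, F=16.
Check: V − E + F = 13 − 27 + 16 = 2.

13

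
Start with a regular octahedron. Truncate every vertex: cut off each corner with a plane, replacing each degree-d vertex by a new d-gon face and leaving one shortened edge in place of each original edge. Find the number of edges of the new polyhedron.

36

The base solid has V = 6, E = 12, F = 8.
Truncation replaces each original edge-end by a new vertex, so V′ = 2E = 24.
Each original edge survives, and each old vertex of degree d contributes d new edges; summing degrees gives Σd = 2E, so E′ = E + 2E = 3E = 36.
Each original face survives and each original vertex becomes one new face: F′ = F + V = 14.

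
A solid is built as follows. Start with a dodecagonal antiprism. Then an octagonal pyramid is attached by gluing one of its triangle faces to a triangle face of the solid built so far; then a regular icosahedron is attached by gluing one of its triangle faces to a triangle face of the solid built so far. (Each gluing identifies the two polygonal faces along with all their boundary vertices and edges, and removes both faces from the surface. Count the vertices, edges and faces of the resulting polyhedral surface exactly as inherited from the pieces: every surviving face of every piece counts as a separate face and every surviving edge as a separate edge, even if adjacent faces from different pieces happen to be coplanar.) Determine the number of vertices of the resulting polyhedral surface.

A dodecagonal antiprism: V=24, E=48, F=26.
Attach an octagonal pyramid (V=9, E=16, F=9) along a 3-gon: merge 3 vertices and 3 edges, delete both glued faces → V=30, E=61, F=33.
Attach a regular icosahedron (V=12, E=30, F=20) along a 3-gon: merge 3 vertices and 3 edges, delete both glued faces → V=39, E=88, F=51.
Check: V − E + F = 39 − 88 + 51 = 2.

39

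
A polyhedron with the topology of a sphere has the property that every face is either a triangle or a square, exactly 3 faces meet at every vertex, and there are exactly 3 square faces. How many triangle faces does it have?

Let x be the number of triangles; then F = 3 + x.
Edge–face incidences: 2E = 4·3 + 3·x = 12 + 3x.
Every vertex has degree 3, so 3V = 2E.
Euler: V − E + F = 2 ⇒ (2E)/3 − E + (3 + x) = 2.
Multiply by 6: 2·(2E) − 3·(2E) + 6·(3 + x) = 12, i.e. 18 + 6x − (12 + 3x) = 12.
Collecting terms: 3x + 6 = 12, so 3x = 6, so x = 2.
Then 2E = 12 + 3·2 = 18, so E = 9, V = 2E/3 = 6, F = 3 + 2 = 5.

2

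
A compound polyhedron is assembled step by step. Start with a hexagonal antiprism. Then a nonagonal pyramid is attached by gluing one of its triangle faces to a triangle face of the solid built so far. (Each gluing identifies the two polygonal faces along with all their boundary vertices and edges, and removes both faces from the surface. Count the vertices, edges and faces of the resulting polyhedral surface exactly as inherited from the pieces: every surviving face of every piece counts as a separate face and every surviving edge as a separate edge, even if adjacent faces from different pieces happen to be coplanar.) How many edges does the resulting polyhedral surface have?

39

A hexagonal antiprism: V=12, E=24, F=14.
Attach a nonagonal pyramid (V=10, E=18, F=10) along a 3-gon: merge 3 vertices and 3 edges, delete both glued faces → V=19, E=39, F=22.
Check: V − E + F = 19 − 39 + 22 = 2.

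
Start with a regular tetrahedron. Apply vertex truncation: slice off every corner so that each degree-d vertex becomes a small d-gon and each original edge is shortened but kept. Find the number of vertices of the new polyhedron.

The base solid has V = 4, E = 6, F = 4.
Truncation replaces each original edge-end by a new vertex, so V′ = 2E = 12.
Each original edge survives, and each old vertex of degree d contributes d new edges; summing degrees gives Σd = 2E, so E′ = E + 2E = 3E = 18.
Each original face survives and each original vertex becomes one new face: F′ = F + V = 8.

12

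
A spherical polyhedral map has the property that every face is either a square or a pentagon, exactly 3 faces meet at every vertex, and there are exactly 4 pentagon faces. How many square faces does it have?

4

Let x be the number of squares; then F = 4 + x.
Edge–face incidences: 2E = 5·4 + 4·x = 20 + 4x.
Every vertex has degree 3, so 3V = 2E.
Euler: V − E + F = 2 ⇒ (2E)/3 − E + (4 + x) = 2.
Multiply by 6: 2·(2E) − 3·(2E) + 6·(4 + x) = 12, i.e. 24 + 6x − (20 + 4x) = 12.
Collecting terms: 2x + 4 = 12, so 2x = 8, so x = 4.
Then 2E = 20 + 4·4 = 36, so E = 18, V = 2E/3 = 12, F = 4 + 4 = 8.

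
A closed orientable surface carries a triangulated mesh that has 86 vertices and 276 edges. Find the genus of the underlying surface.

4

Every face is a triangle and each edge borders two faces, so 3F = 2·276, giving F = 184.
χ = V − E + F = 86 − 276 + 184 = -6.
For a closed orientable surface χ = 2 − 2g, so g = (2 − (-6))/2 = 4.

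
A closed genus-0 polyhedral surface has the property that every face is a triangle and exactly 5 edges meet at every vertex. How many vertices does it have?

Each face has 3 edges and each edge borders two faces, so 2E = 3F.
Each vertex has degree 5, so 5V = 2E and hence V = 3F/5.
Euler: V − E + F = 2 ⇒ (3F/5) − (3F/2) + F = 2.
Multiply by 10: (6 − 15 + 10)F = 20, i.e. 1F = 20.
So F = 20, E = 3·20/2 = 30, V = 3·20/5 = 12.

12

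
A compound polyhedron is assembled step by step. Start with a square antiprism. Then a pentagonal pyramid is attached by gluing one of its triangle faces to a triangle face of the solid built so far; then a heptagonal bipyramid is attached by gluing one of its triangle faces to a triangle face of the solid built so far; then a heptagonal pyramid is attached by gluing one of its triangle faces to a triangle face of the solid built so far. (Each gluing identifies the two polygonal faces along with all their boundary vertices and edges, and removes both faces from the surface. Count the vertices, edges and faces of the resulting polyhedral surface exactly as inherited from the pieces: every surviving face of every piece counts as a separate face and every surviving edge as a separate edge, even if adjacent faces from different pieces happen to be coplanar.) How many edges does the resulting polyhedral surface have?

A square antiprism: V=8, E=16, F=10.
Attach a pentagonal pyramid (V=6, E=10, F=6) along a 3-gon: merge 3 vertices and 3 edges, delete both glued faces → V=11, E=23, F=14.
Attach a heptagonal bipyramid (V=9, E=21, F=14) along a 3-gon: merge 3 vertices and 3 edges, delete both glued faces → V=17, E=41, F=26.
Attach a heptagonal pyramid (V=8, E=14, F=8) along a 3-gon: merge 3 vertices and 3 edges, delete both glued faces → V=22, E=52, F=32.
Check: V − E + F = 22 − 52 + 32 = 2.

52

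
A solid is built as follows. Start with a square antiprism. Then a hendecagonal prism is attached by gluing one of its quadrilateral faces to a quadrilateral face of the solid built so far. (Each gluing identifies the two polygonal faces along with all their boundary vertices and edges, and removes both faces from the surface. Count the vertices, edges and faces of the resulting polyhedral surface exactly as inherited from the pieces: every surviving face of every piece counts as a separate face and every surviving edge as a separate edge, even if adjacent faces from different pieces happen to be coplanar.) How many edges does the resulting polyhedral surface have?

A square antiprism: V=8, E=16, F=10.
Attach a hendecagonal prism (V=22, E=33, F=13) along a 4-gon: merge 4 vertices and 4 edges, delete both glued faces → V=26, E=45, F=21.
Check: V − E + F = 26 − 45 + 21 = 2.

45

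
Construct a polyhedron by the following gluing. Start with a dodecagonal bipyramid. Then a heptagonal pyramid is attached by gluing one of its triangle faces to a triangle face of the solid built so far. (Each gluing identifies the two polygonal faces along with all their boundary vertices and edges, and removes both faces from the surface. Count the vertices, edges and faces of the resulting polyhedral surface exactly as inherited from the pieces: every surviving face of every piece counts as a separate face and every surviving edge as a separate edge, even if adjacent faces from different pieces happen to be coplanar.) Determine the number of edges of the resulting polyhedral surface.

47

A dodecagonal bipyramid: V=14, E=36, F=24.
Attach a heptagonal pyramid (V=8, E=14, F=8) along a 3-gon: merge 3 vertices and 3 edges, delete both glued faces → V=19, E=47, F=30.
Check: V − E + F = 19 − 47 + 30 = 2.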